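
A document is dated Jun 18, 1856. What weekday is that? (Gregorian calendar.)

Wednesday

Doomsday rule: the anchor day for the 1800s is Friday. For year 56: 56÷12 = 4 r 8, and 8÷4 = 2, so 4+8+2 = 14.
Friday + 14 ≡ Friday — that's 1856's doomsday.
In June the doomsday date is Jun 6.
Jun 18 is 12 days after Jun 6; 12 mod 7 = 5, so Friday + 5 = Wednesday.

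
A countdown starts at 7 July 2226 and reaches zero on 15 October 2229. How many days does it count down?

Jul 7, 2226 → Jul 7, 2227: 365 days.
Jul 7, 2227 → Jul 7, 2228: 366 days (Feb 29, 2228 is in that span).
Jul 7, 2228 → Jul 7, 2229: 365 days.
Jul 7, 2229 → Aug 7, 2229: 31 days (July has 31).
Aug 7, 2229 → Sep 7, 2229: 31 days (August has 31).
Sep 7, 2229 → Oct 7, 2229: 30 days (September has 30).
Oct 7, 2229 → Oct 15, 2229: 8 days.
Total: 1196 days.

1196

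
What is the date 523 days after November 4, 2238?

+365 (one year) → Nov 4, 2239 (158 left).
Nov has 30 days: +27 → Dec 1, 2239 (131 left).
Dec has 31 days: +31 → Jan 1, 2240 (100 left).
Jan has 31 days: +31 → Feb 1, 2240 (69 left).
Feb has 29 days: +29 → Mar 1, 2240 (40 left).
Mar has 31 days: +31 → Apr 1, 2240 (9 left).
+9 → Apr 10, 2240.

April 10, 2240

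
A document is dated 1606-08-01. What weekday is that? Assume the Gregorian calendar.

Doomsday rule: the anchor day for the 1600s is Tuesday. For year 06: 6÷12 = 0 r 6, and 6÷4 = 1, so 0+6+1 = 7.
Tuesday + 7 ≡ Tuesday — that's 1606's doomsday.
In August the doomsday date is Aug 8.
Aug 1 is 7 days before Aug 8; 7 mod 7 = 0, so Tuesday − 0 = Tuesday.

Tuesday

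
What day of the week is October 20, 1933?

Doomsday rule: the anchor day for the 1900s is Wednesday. For year 33: 33÷12 = 2 r 9, and 9÷4 = 2, so 2+9+2 = 13.
Wednesday + 13 ≡ Tuesday — that's 1933's doomsday.
In October the doomsday date is Oct 10.
Oct 20 is 10 days after Oct 10; 10 mod 7 = 3, so Tuesday + 3 = Friday.

Friday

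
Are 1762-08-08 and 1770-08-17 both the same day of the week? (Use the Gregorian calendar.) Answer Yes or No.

No

From Aug 8, 1762 to Aug 17, 1770 is 2931 days.
2931 mod 7 = 5, so they are different weekdays.
(Aug 8, 1762 is a Sunday; Aug 17, 1770 is a Friday.)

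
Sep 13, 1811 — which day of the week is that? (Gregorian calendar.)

Friday

Doomsday rule: the anchor day for the 1800s is Friday. For year 11: 11÷12 = 0 r 11, and 11÷4 = 2, so 0+11+2 = 13.
Friday + 13 ≡ Thursday — that's 1811's doomsday.
In September the doomsday date is Sep 5.
Sep 13 is 8 days after Sep 5; 8 mod 7 = 1, so Thursday + 1 = Friday.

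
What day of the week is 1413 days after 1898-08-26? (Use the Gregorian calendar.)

Thursday

Aug 26, 1898 is a Friday.
1413 mod 7 = 6, so 1413 days after a Friday is Friday + 6 = Thursday.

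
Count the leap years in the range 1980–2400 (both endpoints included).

103

Multiples of 4 in [1980,2400]: 106.
Of those, multiples of 100: 5 (not leap unless ÷400).
Multiples of 400: 2.
Leap years = 106 − 5 + 2 = 103.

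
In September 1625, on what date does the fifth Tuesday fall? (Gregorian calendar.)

September 1, 1625 is a Monday.
The first Tuesday is therefore September 2 (1 days later).
The fifth Tuesday is 2 + 4×7 = September 30.

September 30, 1625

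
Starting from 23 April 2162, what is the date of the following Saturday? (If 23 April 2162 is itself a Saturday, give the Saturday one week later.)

Apr 23, 2162 is a Friday.
From Friday to the next Saturday is 1 day.
Apr 23, 2162 + 1 = Apr 24, 2162.

April 24, 2162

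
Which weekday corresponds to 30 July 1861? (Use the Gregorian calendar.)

Tuesday

Doomsday rule: the anchor day for the 1800s is Friday. For year 61: 61÷12 = 5 r 1, and 1÷4 = 0, so 5+1+0 = 6.
Friday + 6 ≡ Thursday — that's 1861's doomsday.
In July the doomsday date is Jul 11.
Jul 30 is 19 days after Jul 11; 19 mod 7 = 5, so Thursday + 5 = Tuesday.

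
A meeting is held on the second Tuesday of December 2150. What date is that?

December 8, 2150

December 1, 2150 is a Tuesday.
The first Tuesday is therefore December 1 (same day).
The second Tuesday is 1 + 1×7 = December 8.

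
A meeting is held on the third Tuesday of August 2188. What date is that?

August 19, 2188

August 1, 2188 is a Friday.
The first Tuesday is therefore August 5 (4 days later).
The third Tuesday is 5 + 2×7 = August 19.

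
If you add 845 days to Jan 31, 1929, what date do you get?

+365 (one year) → Jan 31, 1930 (480 left).
+365 (one year) → Jan 31, 1931 (115 left).
Jan has 31 days: +1 → Feb 1, 1931 (114 left).
Feb has 28 days: +28 → Mar 1, 1931 (86 left).
Mar has 31 days: +31 → Apr 1, 1931 (55 left).
Apr has 30 days: +30 → May 1, 1931 (25 left).
+25 → May 26, 1931.

May 26, 1931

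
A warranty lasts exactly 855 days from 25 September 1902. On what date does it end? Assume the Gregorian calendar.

+365 (one year) → Sep 25, 1903 (490 left).
+366 (one year; includes Feb 29, 1904) → Sep 25, 1904 (124 left).
Sep has 30 days: +6 → Oct 1, 1904 (118 left).
Oct has 31 days: +31 → Nov 1, 1904 (87 left).
Nov has 30 days: +30 → Dec 1, 1904 (57 left).
Dec has 31 days: +31 → Jan 1, 1905 (26 left).
+26 → Jan 27, 1905.

January 27, 1905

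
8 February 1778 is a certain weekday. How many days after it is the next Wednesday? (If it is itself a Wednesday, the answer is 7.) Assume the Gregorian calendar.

Feb 8, 1778 is a Sunday.
From Sunday to the next Wednesday is 3 days.

3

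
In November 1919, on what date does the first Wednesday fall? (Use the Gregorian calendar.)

November 1, 1919 is a Saturday.
The first Wednesday is therefore November 5 (4 days later).

November 5, 1919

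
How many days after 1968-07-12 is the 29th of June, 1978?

Jul 12, 1968 → Jul 12, 1969: 365 days.
Jul 12, 1969 → Jul 12, 1970: 365 days.
Jul 12, 1970 → Jul 12, 1971: 365 days.
Jul 12, 1971 → Jul 12, 1972: 366 days (Feb 29, 1972 is in that span).
Jul 12, 1972 → Jul 12, 1973: 365 days.
Jul 12, 1973 → Jul 12, 1974: 365 days.
Jul 12, 1974 → Jul 12, 1975: 365 days.
Jul 12, 1975 → Jul 12, 1976: 366 days (Feb 29, 1976 is in that span).
Jul 12, 1976 → Jul 12, 1977: 365 days.
Jul 12, 1977 → Aug 12, 1977: 31 days (July has 31).
Aug 12, 1977 → Sep 12, 1977: 31 days (August has 31).
Sep 12, 1977 → Oct 12, 1977: 30 days (September has 30).
Oct 12, 1977 → Nov 12, 1977: 31 days (October has 31).
Nov 12, 1977 → Dec 12, 1977: 30 days (November has 30).
Dec 12, 1977 → Jan 12, 1978: 31 days (December has 31).
Jan 12, 1978 → Feb 12, 1978: 31 days (January has 31).
Feb 12, 1978 → Mar 12, 1978: 28 days (February has 28).
Mar 12, 1978 → Apr 12, 1978: 31 days (March has 31).
Apr 12, 1978 → May 12, 1978: 30 days (April has 30).
May 12, 1978 → Jun 12, 1978: 31 days (May has 31).
Jun 12, 1978 → Jun 29, 1978: 17 days.
Total: 3639 days.

3639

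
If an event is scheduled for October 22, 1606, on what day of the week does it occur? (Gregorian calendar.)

Sunday

Doomsday rule: the anchor day for the 1600s is Tuesday. For year 06: 6÷12 = 0 r 6, and 6÷4 = 1, so 0+6+1 = 7.
Tuesday + 7 ≡ Tuesday — that's 1606's doomsday.
In October the doomsday date is Oct 10.
Oct 22 is 12 days after Oct 10; 12 mod 7 = 5, so Tuesday + 5 = Sunday.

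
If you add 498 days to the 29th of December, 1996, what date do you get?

May 11, 1998

+365 (one year) → Dec 29, 1997 (133 left).
Dec has 31 days: +3 → Jan 1, 1998 (130 left).
Jan has 31 days: +31 → Feb 1, 1998 (99 left).
Feb has 28 days: +28 → Mar 1, 1998 (71 left).
Mar has 31 days: +31 → Apr 1, 1998 (40 left).
Apr has 30 days: +30 → May 1, 1998 (10 left).
+10 → May 11, 1998.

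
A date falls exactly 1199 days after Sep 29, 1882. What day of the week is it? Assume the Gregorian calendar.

Sep 29, 1882 is a Friday.
1199 mod 7 = 2, so 1199 days after a Friday is Friday + 2 = Sunday.

Sunday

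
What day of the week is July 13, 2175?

Thursday

Doomsday rule: the anchor day for the 2100s is Sunday. For year 75: 75÷12 = 6 r 3, and 3÷4 = 0, so 6+3+0 = 9.
Sunday + 9 ≡ Tuesday — that's 2175's doomsday.
In July the doomsday date is Jul 11.
Jul 13 is 2 days after Jul 11; 2 mod 7 = 2, so Tuesday + 2 = Thursday.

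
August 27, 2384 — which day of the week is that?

Monday

Doomsday rule: the anchor day for the 2300s is Wednesday. For year 84: 84÷12 = 7 r 0, and 0÷4 = 0, so 7+0+0 = 7.
Wednesday + 7 ≡ Wednesday — that's 2384's doomsday.
In August the doomsday date is Aug 8.
Aug 27 is 19 days after Aug 8; 19 mod 7 = 5, so Wednesday + 5 = Monday.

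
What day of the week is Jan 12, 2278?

Saturday

Doomsday rule: the anchor day for the 2200s is Friday. For year 78: 78÷12 = 6 r 6, and 6÷4 = 1, so 6+6+1 = 13.
Friday + 13 ≡ Thursday — that's 2278's doomsday.
In January the doomsday date is Jan 3 (2278 is not a leap year).
Jan 12 is 9 days after Jan 3; 9 mod 7 = 2, so Thursday + 2 = Saturday.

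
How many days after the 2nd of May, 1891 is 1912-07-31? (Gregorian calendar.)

7760

May 2, 1891 → May 2, 1892: 366 days (Feb 29, 1892 is in that span).
May 2, 1892 → May 2, 1893: 365 days.
May 2, 1893 → May 2, 1894: 365 days.
May 2, 1894 → May 2, 1895: 365 days.
May 2, 1895 → May 2, 1896: 366 days (Feb 29, 1896 is in that span).
May 2, 1896 → May 2, 1897: 365 days.
May 2, 1897 → May 2, 1898: 365 days.
May 2, 1898 → May 2, 1899: 365 days.
May 2, 1899 → May 2, 1900: 365 days.
May 2, 1900 → May 2, 1901: 365 days.
May 2, 1901 → May 2, 1902: 365 days.
May 2, 1902 → May 2, 1903: 365 days.
May 2, 1903 → May 2, 1904: 366 days (Feb 29, 1904 is in that span).
May 2, 1904 → May 2, 1905: 365 days.
May 2, 1905 → May 2, 1906: 365 days.
May 2, 1906 → May 2, 1907: 365 days.
May 2, 1907 → May 2, 1908: 366 days (Feb 29, 1908 is in that span).
May 2, 1908 → May 2, 1909: 365 days.
May 2, 1909 → May 2, 1910: 365 days.
May 2, 1910 → May 2, 1911: 365 days.
May 2, 1911 → May 2, 1912: 366 days (Feb 29, 1912 is in that span).
May 2, 1912 → Jun 2, 1912: 31 days (May has 31).
Jun 2, 1912 → Jul 2, 1912: 30 days (June has 30).
Jul 2, 1912 → Jul 31, 1912: 29 days.
Total: 7760 days.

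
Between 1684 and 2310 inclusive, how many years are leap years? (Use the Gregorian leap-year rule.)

151

Multiples of 4 in [1684,2310]: 157.
Of those, multiples of 100: 7 (not leap unless ÷400).
Multiples of 400: 1.
Leap years = 157 − 7 + 1 = 151.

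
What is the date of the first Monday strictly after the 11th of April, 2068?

Apr 11, 2068 is a Wednesday.
From Wednesday to the next Monday is 5 days.
Apr 11, 2068 + 5 = Apr 16, 2068.

April 16, 2068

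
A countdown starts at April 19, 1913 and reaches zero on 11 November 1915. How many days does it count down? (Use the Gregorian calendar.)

Apr 19, 1913 → Apr 19, 1914: 365 days.
Apr 19, 1914 → Apr 19, 1915: 365 days.
Apr 19, 1915 → May 19, 1915: 30 days (April has 30).
May 19, 1915 → Jun 19, 1915: 31 days (May has 31).
Jun 19, 1915 → Jul 19, 1915: 30 days (June has 30).
Jul 19, 1915 → Aug 19, 1915: 31 days (July has 31).
Aug 19, 1915 → Sep 19, 1915: 31 days (August has 31).
Sep 19, 1915 → Oct 19, 1915: 30 days (September has 30).
Oct 19, 1915 → Nov 11, 1915: 23 days.
Total: 936 days.

936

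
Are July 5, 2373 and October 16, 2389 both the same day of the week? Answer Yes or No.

From Jul 5, 2373 to Oct 16, 2389 is 5947 days.
5947 mod 7 = 4, so they are different weekdays.
(Jul 5, 2373 is a Thursday; Oct 16, 2389 is a Monday.)

No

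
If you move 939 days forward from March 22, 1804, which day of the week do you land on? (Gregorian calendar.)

First find the weekday of Mar 22, 1804. Doomsday rule: the anchor day for the 1800s is Friday. For year 04: 4÷12 = 0 r 4, and 4÷4 = 1, so 0+4+1 = 5.
Friday + 5 ≡ Wednesday — that's 1804's doomsday.
In March the doomsday date is Mar 14.
Mar 22 is 8 days after Mar 14; 8 mod 7 = 1, so Wednesday + 1 = Thursday.
939 mod 7 = 1, so 939 days after a Thursday is Thursday + 1 = Friday.

Friday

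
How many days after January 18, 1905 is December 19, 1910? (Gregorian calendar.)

Jan 18, 1905 → Jan 18, 1906: 365 days.
Jan 18, 1906 → Jan 18, 1907: 365 days.
Jan 18, 1907 → Jan 18, 1908: 365 days.
Jan 18, 1908 → Jan 18, 1909: 366 days (Feb 29, 1908 is in that span).
Jan 18, 1909 → Jan 18, 1910: 365 days.
Jan 18, 1910 → Feb 18, 1910: 31 days (January has 31).
Feb 18, 1910 → Mar 18, 1910: 28 days (February has 28).
Mar 18, 1910 → Apr 18, 1910: 31 days (March has 31).
Apr 18, 1910 → May 18, 1910: 30 days (April has 30).
May 18, 1910 → Jun 18, 1910: 31 days (May has 31).
Jun 18, 1910 → Jul 18, 1910: 30 days (June has 30).
Jul 18, 1910 → Aug 18, 1910: 31 days (July has 31).
Aug 18, 1910 → Sep 18, 1910: 31 days (August has 31).
Sep 18, 1910 → Oct 18, 1910: 30 days (September has 30).
Oct 18, 1910 → Nov 18, 1910: 31 days (October has 31).
Nov 18, 1910 → Dec 18, 1910: 30 days (November has 30).
Dec 18, 1910 → Dec 19, 1910: 1 days.
Total: 2161 days.

2161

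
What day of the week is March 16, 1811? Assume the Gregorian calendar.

Saturday

Doomsday rule: the anchor day for the 1800s is Friday. For year 11: 11÷12 = 0 r 11, and 11÷4 = 2, so 0+11+2 = 13.
Friday + 13 ≡ Thursday — that's 1811's doomsday.
In March the doomsday date is Mar 14.
Mar 16 is 2 days after Mar 14; 2 mod 7 = 2, so Thursday + 2 = Saturday.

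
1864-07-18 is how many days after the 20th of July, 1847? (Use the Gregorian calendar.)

6208

Jul 20, 1847 → Jul 20, 1848: 366 days (Feb 29, 1848 is in that span).
Jul 20, 1848 → Jul 20, 1849: 365 days.
Jul 20, 1849 → Jul 20, 1850: 365 days.
Jul 20, 1850 → Jul 20, 1851: 365 days.
Jul 20, 1851 → Jul 20, 1852: 366 days (Feb 29, 1852 is in that span).
Jul 20, 1852 → Jul 20, 1853: 365 days.
Jul 20, 1853 → Jul 20, 1854: 365 days.
Jul 20, 1854 → Jul 20, 1855: 365 days.
Jul 20, 1855 → Jul 20, 1856: 366 days (Feb 29, 1856 is in that span).
Jul 20, 1856 → Jul 20, 1857: 365 days.
Jul 20, 1857 → Jul 20, 1858: 365 days.
Jul 20, 1858 → Jul 20, 1859: 365 days.
Jul 20, 1859 → Jul 20, 1860: 366 days (Feb 29, 1860 is in that span).
Jul 20, 1860 → Jul 20, 1861: 365 days.
Jul 20, 1861 → Jul 20, 1862: 365 days.
Jul 20, 1862 → Jul 20, 1863: 365 days.
Jul 20, 1863 → Aug 20, 1863: 31 days (July has 31).
Aug 20, 1863 → Sep 20, 1863: 31 days (August has 31).
Sep 20, 1863 → Oct 20, 1863: 30 days (September has 30).
Oct 20, 1863 → Nov 20, 1863: 31 days (October has 31).
Nov 20, 1863 → Dec 20, 1863: 30 days (November has 30).
Dec 20, 1863 → Jan 20, 1864: 31 days (December has 31).
Jan 20, 1864 → Feb 20, 1864: 31 days (January has 31).
Feb 20, 1864 → Mar 20, 1864: 29 days (February has 29).
Mar 20, 1864 → Apr 20, 1864: 31 days (March has 31).
Apr 20, 1864 → May 20, 1864: 30 days (April has 30).
May 20, 1864 → Jun 20, 1864: 31 days (May has 31).
Jun 20, 1864 → Jul 18, 1864: 28 days.
Total: 6208 days.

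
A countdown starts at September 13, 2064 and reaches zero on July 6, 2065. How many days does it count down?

Sep 13, 2064 → Oct 13, 2064: 30 days (September has 30).
Oct 13, 2064 → Nov 13, 2064: 31 days (October has 31).
Nov 13, 2064 → Dec 13, 2064: 30 days (November has 30).
Dec 13, 2064 → Jan 13, 2065: 31 days (December has 31).
Jan 13, 2065 → Feb 13, 2065: 31 days (January has 31).
Feb 13, 2065 → Mar 13, 2065: 28 days (February has 28).
Mar 13, 2065 → Apr 13, 2065: 31 days (March has 31).
Apr 13, 2065 → May 13, 2065: 30 days (April has 30).
May 13, 2065 → Jun 13, 2065: 31 days (May has 31).
Jun 13, 2065 → Jul 6, 2065: 23 days.
Total: 296 days.

296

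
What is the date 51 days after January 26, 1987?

Jan has 31 days: +6 → Feb 1, 1987 (45 left).
Feb has 28 days: +28 → Mar 1, 1987 (17 left).
+17 → Mar 18, 1987.

March 18, 1987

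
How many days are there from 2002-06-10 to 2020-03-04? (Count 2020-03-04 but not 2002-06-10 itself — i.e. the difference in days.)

Jun 10, 2002 → Jun 10, 2003: 365 days.
Jun 10, 2003 → Jun 10, 2004: 366 days (Feb 29, 2004 is in that span).
Jun 10, 2004 → Jun 10, 2005: 365 days.
Jun 10, 2005 → Jun 10, 2006: 365 days.
Jun 10, 2006 → Jun 10, 2007: 365 days.
Jun 10, 2007 → Jun 10, 2008: 366 days (Feb 29, 2008 is in that span).
Jun 10, 2008 → Jun 10, 2009: 365 days.
Jun 10, 2009 → Jun 10, 2010: 365 days.
Jun 10, 2010 → Jun 10, 2011: 365 days.
Jun 10, 2011 → Jun 10, 2012: 366 days (Feb 29, 2012 is in that span).
Jun 10, 2012 → Jun 10, 2013: 365 days.
Jun 10, 2013 → Jun 10, 2014: 365 days.
Jun 10, 2014 → Jun 10, 2015: 365 days.
Jun 10, 2015 → Jun 10, 2016: 366 days (Feb 29, 2016 is in that span).
Jun 10, 2016 → Jun 10, 2017: 365 days.
Jun 10, 2017 → Jun 10, 2018: 365 days.
Jun 10, 2018 → Jun 10, 2019: 365 days.
Jun 10, 2019 → Jul 10, 2019: 30 days (June has 30).
Jul 10, 2019 → Aug 10, 2019: 31 days (July has 31).
Aug 10, 2019 → Sep 10, 2019: 31 days (August has 31).
Sep 10, 2019 → Oct 10, 2019: 30 days (September has 30).
Oct 10, 2019 → Nov 10, 2019: 31 days (October has 31).
Nov 10, 2019 → Dec 10, 2019: 30 days (November has 30).
Dec 10, 2019 → Jan 10, 2020: 31 days (December has 31).
Jan 10, 2020 → Feb 10, 2020: 31 days (January has 31).
Feb 10, 2020 → Mar 4, 2020: 23 days.
Total: 6477 days.

6477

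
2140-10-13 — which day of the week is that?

Thursday

Doomsday rule: the anchor day for the 2100s is Sunday. For year 40: 40÷12 = 3 r 4, and 4÷4 = 1, so 3+4+1 = 8.
Sunday + 8 ≡ Monday — that's 2140's doomsday.
In October the doomsday date is Oct 10.
Oct 13 is 3 days after Oct 10; 3 mod 7 = 3, so Monday + 3 = Thursday.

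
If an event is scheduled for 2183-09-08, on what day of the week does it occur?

Doomsday rule: the anchor day for the 2100s is Sunday. For year 83: 83÷12 = 6 r 11, and 11÷4 = 2, so 6+11+2 = 19.
Sunday + 19 ≡ Friday — that's 2183's doomsday.
In September the doomsday date is Sep 5.
Sep 8 is 3 days after Sep 5; 3 mod 7 = 3, so Friday + 3 = Monday.

Monday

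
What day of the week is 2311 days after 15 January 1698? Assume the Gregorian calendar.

First find the weekday of Jan 15, 1698. Doomsday rule: the anchor day for the 1600s is Tuesday. For year 98: 98÷12 = 8 r 2, and 2÷4 = 0, so 8+2+0 = 10.
Tuesday + 10 ≡ Friday — that's 1698's doomsday.
In January the doomsday date is Jan 3 (1698 is not a leap year).
Jan 15 is 12 days after Jan 3; 12 mod 7 = 5, so Friday + 5 = Wednesday.
2311 mod 7 = 1, so 2311 days after a Wednesday is Wednesday + 1 = Thursday.

Thursday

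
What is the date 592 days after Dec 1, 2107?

July 15, 2109

+366 (one year; includes Feb 29, 2108) → Dec 1, 2108 (226 left).
Dec has 31 days: +31 → Jan 1, 2109 (195 left).
Jan has 31 days: +31 → Feb 1, 2109 (164 left).
Feb has 28 days: +28 → Mar 1, 2109 (136 left).
Mar has 31 days: +31 → Apr 1, 2109 (105 left).
Apr has 30 days: +30 → May 1, 2109 (75 left).
May has 31 days: +31 → Jun 1, 2109 (44 left).
Jun has 30 days: +30 → Jul 1, 2109 (14 left).
+14 → Jul 15, 2109.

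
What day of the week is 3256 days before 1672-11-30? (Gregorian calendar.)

Tuesday

Nov 30, 1672 is a Wednesday.
3256 mod 7 = 1, so 3256 days before a Wednesday is Wednesday − 1 = Tuesday.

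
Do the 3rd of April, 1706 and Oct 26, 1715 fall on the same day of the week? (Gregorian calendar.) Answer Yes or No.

From Apr 3, 1706 to Oct 26, 1715 is 3493 days.
3493 mod 7 = 0, so they are the same weekday.
(Apr 3, 1706 is a Saturday; Oct 26, 1715 is a Saturday.)

Yes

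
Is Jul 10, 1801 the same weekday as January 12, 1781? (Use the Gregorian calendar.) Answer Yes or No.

Yes

From Jan 12, 1781 to Jul 10, 1801 is 7483 days.
7483 mod 7 = 0, so they are the same weekday.
(Jan 12, 1781 is a Friday; Jul 10, 1801 is a Friday.)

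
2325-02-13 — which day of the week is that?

Friday

Doomsday rule: the anchor day for the 2300s is Wednesday. For year 25: 25÷12 = 2 r 1, and 1÷4 = 0, so 2+1+0 = 3.
Wednesday + 3 ≡ Saturday — that's 2325's doomsday.
In February the doomsday date is Feb 28 (2325 is not a leap year).
Feb 13 is 15 days before Feb 28; 15 mod 7 = 1, so Saturday − 1 = Friday.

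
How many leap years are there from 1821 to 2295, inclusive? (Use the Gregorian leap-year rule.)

Multiples of 4 in [1821,2295]: 118.
Of those, multiples of 100: 4 (not leap unless ÷400).
Multiples of 400: 1.
Leap years = 118 − 4 + 1 = 115.

115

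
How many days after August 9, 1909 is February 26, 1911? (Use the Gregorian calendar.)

Aug 9, 1909 → Aug 9, 1910: 365 days.
Aug 9, 1910 → Sep 9, 1910: 31 days (August has 31).
Sep 9, 1910 → Oct 9, 1910: 30 days (September has 30).
Oct 9, 1910 → Nov 9, 1910: 31 days (October has 31).
Nov 9, 1910 → Dec 9, 1910: 30 days (November has 30).
Dec 9, 1910 → Jan 9, 1911: 31 days (December has 31).
Jan 9, 1911 → Feb 9, 1911: 31 days (January has 31).
Feb 9, 1911 → Feb 26, 1911: 17 days.
Total: 566 days.

566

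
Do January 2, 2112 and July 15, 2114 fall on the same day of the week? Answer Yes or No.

From Jan 2, 2112 to Jul 15, 2114 is 925 days.
925 mod 7 = 1, so they are different weekdays.
(Jan 2, 2112 is a Saturday; Jul 15, 2114 is a Sunday.)

No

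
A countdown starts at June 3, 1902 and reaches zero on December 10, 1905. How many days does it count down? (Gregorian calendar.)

1286

Jun 3, 1902 → Jun 3, 1903: 365 days.
Jun 3, 1903 → Jun 3, 1904: 366 days (Feb 29, 1904 is in that span).
Jun 3, 1904 → Jun 3, 1905: 365 days.
Jun 3, 1905 → Jul 3, 1905: 30 days (June has 30).
Jul 3, 1905 → Aug 3, 1905: 31 days (July has 31).
Aug 3, 1905 → Sep 3, 1905: 31 days (August has 31).
Sep 3, 1905 → Oct 3, 1905: 30 days (September has 30).
Oct 3, 1905 → Nov 3, 1905: 31 days (October has 31).
Nov 3, 1905 → Dec 3, 1905: 30 days (November has 30).
Dec 3, 1905 → Dec 10, 1905: 7 days.
Total: 1286 days.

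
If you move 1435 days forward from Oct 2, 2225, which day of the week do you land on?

Sunday

First find the weekday of Oct 2, 2225. Doomsday rule: the anchor day for the 2200s is Friday. For year 25: 25÷12 = 2 r 1, and 1÷4 = 0, so 2+1+0 = 3.
Friday + 3 ≡ Monday — that's 2225's doomsday.
In October the doomsday date is Oct 10.
Oct 2 is 8 days before Oct 10; 8 mod 7 = 1, so Monday − 1 = Sunday.
1435 mod 7 = 0, so 1435 days after a Sunday is Sunday + 0 = Sunday.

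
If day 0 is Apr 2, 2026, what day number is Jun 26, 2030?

Apr 2, 2026 → Apr 2, 2027: 365 days.
Apr 2, 2027 → Apr 2, 2028: 366 days (Feb 29, 2028 is in that span).
Apr 2, 2028 → Apr 2, 2029: 365 days.
Apr 2, 2029 → Apr 2, 2030: 365 days.
Apr 2, 2030 → May 2, 2030: 30 days (April has 30).
May 2, 2030 → Jun 2, 2030: 31 days (May has 31).
Jun 2, 2030 → Jun 26, 2030: 24 days.
Total: 1546 days.

1546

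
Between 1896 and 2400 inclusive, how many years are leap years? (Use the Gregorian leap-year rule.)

Multiples of 4 in [1896,2400]: 127.
Of those, multiples of 100: 6 (not leap unless ÷400).
Multiples of 400: 2.
Leap years = 127 − 6 + 2 = 123.

123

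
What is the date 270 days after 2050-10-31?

Oct has 31 days: +1 → Nov 1, 2050 (269 left).
Nov has 30 days: +30 → Dec 1, 2050 (239 left).
Dec has 31 days: +31 → Jan 1, 2051 (208 left).
Jan has 31 days: +31 → Feb 1, 2051 (177 left).
Feb has 28 days: +28 → Mar 1, 2051 (149 left).
Mar has 31 days: +31 → Apr 1, 2051 (118 left).
Apr has 30 days: +30 → May 1, 2051 (88 left).
May has 31 days: +31 → Jun 1, 2051 (57 left).
Jun has 30 days: +30 → Jul 1, 2051 (27 left).
+27 → Jul 28, 2051.

July 28, 2051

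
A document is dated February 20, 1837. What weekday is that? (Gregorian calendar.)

Doomsday rule: the anchor day for the 1800s is Friday. For year 37: 37÷12 = 3 r 1, and 1÷4 = 0, so 3+1+0 = 4.
Friday + 4 ≡ Tuesday — that's 1837's doomsday.
In February the doomsday date is Feb 28 (1837 is not a leap year).
Feb 20 is 8 days before Feb 28; 8 mod 7 = 1, so Tuesday − 1 = Monday.

Monday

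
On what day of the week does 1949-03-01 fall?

Tuesday

January 1, 1949 is a Saturday.
Jan 1, 1949 → Feb 1, 1949: 31 days (January has 31).
Feb 1, 1949 → Mar 1, 1949: 28 days.
Total: 59 days.
59 mod 7 = 3, so Saturday + 3 = Tuesday.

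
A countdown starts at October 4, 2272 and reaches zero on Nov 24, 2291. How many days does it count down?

Oct 4, 2272 → Oct 4, 2273: 365 days.
Oct 4, 2273 → Oct 4, 2274: 365 days.
Oct 4, 2274 → Oct 4, 2275: 365 days.
Oct 4, 2275 → Oct 4, 2276: 366 days (Feb 29, 2276 is in that span).
Oct 4, 2276 → Oct 4, 2277: 365 days.
Oct 4, 2277 → Oct 4, 2278: 365 days.
Oct 4, 2278 → Oct 4, 2279: 365 days.
Oct 4, 2279 → Oct 4, 2280: 366 days (Feb 29, 2280 is in that span).
Oct 4, 2280 → Oct 4, 2281: 365 days.
Oct 4, 2281 → Oct 4, 2282: 365 days.
Oct 4, 2282 → Oct 4, 2283: 365 days.
Oct 4, 2283 → Oct 4, 2284: 366 days (Feb 29, 2284 is in that span).
Oct 4, 2284 → Oct 4, 2285: 365 days.
Oct 4, 2285 → Oct 4, 2286: 365 days.
Oct 4, 2286 → Oct 4, 2287: 365 days.
Oct 4, 2287 → Oct 4, 2288: 366 days (Feb 29, 2288 is in that span).
Oct 4, 2288 → Oct 4, 2289: 365 days.
Oct 4, 2289 → Oct 4, 2290: 365 days.
Oct 4, 2290 → Oct 4, 2291: 365 days.
Oct 4, 2291 → Nov 4, 2291: 31 days (October has 31).
Nov 4, 2291 → Nov 24, 2291: 20 days.
Total: 6990 days.

6990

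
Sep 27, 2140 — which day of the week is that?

January 1, 2140 is a Friday.
Jan 1, 2140 → Feb 1, 2140: 31 days (January has 31).
Feb 1, 2140 → Mar 1, 2140: 29 days (February has 29).
Mar 1, 2140 → Apr 1, 2140: 31 days (March has 31).
Apr 1, 2140 → May 1, 2140: 30 days (April has 30).
May 1, 2140 → Jun 1, 2140: 31 days (May has 31).
Jun 1, 2140 → Jul 1, 2140: 30 days (June has 30).
Jul 1, 2140 → Aug 1, 2140: 31 days (July has 31).
Aug 1, 2140 → Sep 1, 2140: 31 days (August has 31).
Sep 1, 2140 → Sep 27, 2140: 26 days.
Total: 270 days.
270 mod 7 = 4, so Friday + 4 = Tuesday.

Tuesday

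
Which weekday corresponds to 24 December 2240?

Thursday

Doomsday rule: the anchor day for the 2200s is Friday. For year 40: 40÷12 = 3 r 4, and 4÷4 = 1, so 3+4+1 = 8.
Friday + 8 ≡ Saturday — that's 2240's doomsday.
In December the doomsday date is Dec 12.
Dec 24 is 12 days after Dec 12; 12 mod 7 = 5, so Saturday + 5 = Thursday.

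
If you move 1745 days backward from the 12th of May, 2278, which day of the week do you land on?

First find the weekday of May 12, 2278. Doomsday rule: the anchor day for the 2200s is Friday. For year 78: 78÷12 = 6 r 6, and 6÷4 = 1, so 6+6+1 = 13.
Friday + 13 ≡ Thursday — that's 2278's doomsday.
In May the doomsday date is May 9.
May 12 is 3 days after May 9; 3 mod 7 = 3, so Thursday + 3 = Sunday.
1745 mod 7 = 2, so 1745 days before a Sunday is Sunday − 2 = Friday.

Friday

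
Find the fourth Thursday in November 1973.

November 22, 1973

November 1, 1973 is a Thursday.
The first Thursday is therefore November 1 (same day).
The fourth Thursday is 1 + 3×7 = November 22.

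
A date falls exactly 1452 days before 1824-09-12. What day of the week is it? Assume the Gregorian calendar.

Sep 12, 1824 is a Sunday.
1452 mod 7 = 3, so 1452 days before a Sunday is Sunday − 3 = Thursday.

Thursday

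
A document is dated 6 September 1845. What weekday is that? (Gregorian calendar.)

Saturday

Doomsday rule: the anchor day for the 1800s is Friday. For year 45: 45÷12 = 3 r 9, and 9÷4 = 2, so 3+9+2 = 14.
Friday + 14 ≡ Friday — that's 1845's doomsday.
In September the doomsday date is Sep 5.
Sep 6 is 1 day after Sep 5; 1 mod 7 = 1, so Friday + 1 = Saturday.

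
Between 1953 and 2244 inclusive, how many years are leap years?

Multiples of 4 in [1953,2244]: 73.
Of those, multiples of 100: 3 (not leap unless ÷400).
Multiples of 400: 1.
Leap years = 73 − 3 + 1 = 71.

71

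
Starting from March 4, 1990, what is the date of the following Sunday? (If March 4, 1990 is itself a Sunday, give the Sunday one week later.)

March 11, 1990

Mar 4, 1990 is a Sunday.
From Sunday to the next Sunday is 7 days.
Mar 4, 1990 + 7 = Mar 11, 1990.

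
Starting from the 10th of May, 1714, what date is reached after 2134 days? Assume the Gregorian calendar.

+365 (one year) → May 10, 1715 (1769 left).
+366 (one year; includes Feb 29, 1716) → May 10, 1716 (1403 left).
+365 (one year) → May 10, 1717 (1038 left).
+365 (one year) → May 10, 1718 (673 left).
+365 (one year) → May 10, 1719 (308 left).
May has 31 days: +22 → Jun 1, 1719 (286 left).
Jun has 30 days: +30 → Jul 1, 1719 (256 left).
Jul has 31 days: +31 → Aug 1, 1719 (225 left).
Aug has 31 days: +31 → Sep 1, 1719 (194 left).
Sep has 30 days: +30 → Oct 1, 1719 (164 left).
Oct has 31 days: +31 → Nov 1, 1719 (133 left).
Nov has 30 days: +30 → Dec 1, 1719 (103 left).
Dec has 31 days: +31 → Jan 1, 1720 (72 left).
Jan has 31 days: +31 → Feb 1, 1720 (41 left).
Feb has 29 days: +29 → Mar 1, 1720 (12 left).
+12 → Mar 13, 1720.

March 13, 1720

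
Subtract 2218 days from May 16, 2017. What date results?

−365 (one year) → May 16, 2016 (1853 left).
−366 (one year; includes Feb 29, 2016) → May 16, 2015 (1487 left).
−365 (one year) → May 16, 2014 (1122 left).
−365 (one year) → May 16, 2013 (757 left).
−365 (one year) → May 16, 2012 (392 left).
−16 → Apr 30, 2012 (end of Apr, 30 days; 376 left).
−30 → Mar 31, 2012 (end of Mar, 31 days; 346 left).
−31 → Feb 29, 2012 (end of Feb, 29 days; 315 left).
−29 → Jan 31, 2012 (end of Jan, 31 days; 286 left).
−31 → Dec 31, 2011 (end of Dec, 31 days; 255 left).
−31 → Nov 30, 2011 (end of Nov, 30 days; 224 left).
−30 → Oct 31, 2011 (end of Oct, 31 days; 194 left).
−31 → Sep 30, 2011 (end of Sep, 30 days; 163 left).
−30 → Aug 31, 2011 (end of Aug, 31 days; 133 left).
−31 → Jul 31, 2011 (end of Jul, 31 days; 102 left).
−31 → Jun 30, 2011 (end of Jun, 30 days; 71 left).
−30 → May 31, 2011 (end of May, 31 days; 41 left).
−31 → Apr 30, 2011 (end of Apr, 30 days; 10 left).
−10 → Apr 20, 2011.

April 20, 2011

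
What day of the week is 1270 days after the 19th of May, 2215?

First find the weekday of May 19, 2215. Doomsday rule: the anchor day for the 2200s is Friday. For year 15: 15÷12 = 1 r 3, and 3÷4 = 0, so 1+3+0 = 4.
Friday + 4 ≡ Tuesday — that's 2215's doomsday.
In May the doomsday date is May 9.
May 19 is 10 days after May 9; 10 mod 7 = 3, so Tuesday + 3 = Friday.
1270 mod 7 = 3, so 1270 days after a Friday is Friday + 3 = Monday.

Monday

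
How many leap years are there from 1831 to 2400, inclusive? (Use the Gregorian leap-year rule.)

Multiples of 4 in [1831,2400]: 143.
Of those, multiples of 100: 6 (not leap unless ÷400).
Multiples of 400: 2.
Leap years = 143 − 6 + 2 = 139.

139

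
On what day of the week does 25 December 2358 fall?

Doomsday rule: the anchor day for the 2300s is Wednesday. For year 58: 58÷12 = 4 r 10, and 10÷4 = 2, so 4+10+2 = 16.
Wednesday + 16 ≡ Friday — that's 2358's doomsday.
In December the doomsday date is Dec 12.
Dec 25 is 13 days after Dec 12; 13 mod 7 = 6, so Friday + 6 = Thursday.

Thursday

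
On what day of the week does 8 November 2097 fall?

Doomsday rule: the anchor day for the 2000s is Tuesday. For year 97: 97÷12 = 8 r 1, and 1÷4 = 0, so 8+1+0 = 9.
Tuesday + 9 ≡ Thursday — that's 2097's doomsday.
In November the doomsday date is Nov 7.
Nov 8 is 1 day after Nov 7; 1 mod 7 = 1, so Thursday + 1 = Friday.

Friday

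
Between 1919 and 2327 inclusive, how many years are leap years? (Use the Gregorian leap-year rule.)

99

Multiples of 4 in [1919,2327]: 102.
Of those, multiples of 100: 4 (not leap unless ÷400).
Multiples of 400: 1.
Leap years = 102 − 4 + 1 = 99.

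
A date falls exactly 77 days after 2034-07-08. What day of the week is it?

Jul 8, 2034 is a Saturday.
77 mod 7 = 0, so 77 days after a Saturday is Saturday + 0 = Saturday.

Saturday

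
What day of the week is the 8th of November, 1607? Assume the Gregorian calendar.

Doomsday rule: the anchor day for the 1600s is Tuesday. For year 07: 7÷12 = 0 r 7, and 7÷4 = 1, so 0+7+1 = 8.
Tuesday + 8 ≡ Wednesday — that's 1607's doomsday.
In November the doomsday date is Nov 7.
Nov 8 is 1 day after Nov 7; 1 mod 7 = 1, so Wednesday + 1 = Thursday.

Thursday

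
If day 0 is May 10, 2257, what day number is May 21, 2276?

6951

May 10, 2257 → May 10, 2258: 365 days.
May 10, 2258 → May 10, 2259: 365 days.
May 10, 2259 → May 10, 2260: 366 days (Feb 29, 2260 is in that span).
May 10, 2260 → May 10, 2261: 365 days.
May 10, 2261 → May 10, 2262: 365 days.
May 10, 2262 → May 10, 2263: 365 days.
May 10, 2263 → May 10, 2264: 366 days (Feb 29, 2264 is in that span).
May 10, 2264 → May 10, 2265: 365 days.
May 10, 2265 → May 10, 2266: 365 days.
May 10, 2266 → May 10, 2267: 365 days.
May 10, 2267 → May 10, 2268: 366 days (Feb 29, 2268 is in that span).
May 10, 2268 → May 10, 2269: 365 days.
May 10, 2269 → May 10, 2270: 365 days.
May 10, 2270 → May 10, 2271: 365 days.
May 10, 2271 → May 10, 2272: 366 days (Feb 29, 2272 is in that span).
May 10, 2272 → May 10, 2273: 365 days.
May 10, 2273 → May 10, 2274: 365 days.
May 10, 2274 → May 10, 2275: 365 days.
May 10, 2275 → Jun 10, 2275: 31 days (May has 31).
Jun 10, 2275 → Jul 10, 2275: 30 days (June has 30).
Jul 10, 2275 → Aug 10, 2275: 31 days (July has 31).
Aug 10, 2275 → Sep 10, 2275: 31 days (August has 31).
Sep 10, 2275 → Oct 10, 2275: 30 days (September has 30).
Oct 10, 2275 → Nov 10, 2275: 31 days (October has 31).
Nov 10, 2275 → Dec 10, 2275: 30 days (November has 30).
Dec 10, 2275 → Jan 10, 2276: 31 days (December has 31).
Jan 10, 2276 → Feb 10, 2276: 31 days (January has 31).
Feb 10, 2276 → Mar 10, 2276: 29 days (February has 29).
Mar 10, 2276 → Apr 10, 2276: 31 days (March has 31).
Apr 10, 2276 → May 10, 2276: 30 days (April has 30).
May 10, 2276 → May 21, 2276: 11 days.
Total: 6951 days.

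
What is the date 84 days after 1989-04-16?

July 9, 1989

Apr has 30 days: +15 → May 1, 1989 (69 left).
May has 31 days: +31 → Jun 1, 1989 (38 left).
Jun has 30 days: +30 → Jul 1, 1989 (8 left).
+8 → Jul 9, 1989.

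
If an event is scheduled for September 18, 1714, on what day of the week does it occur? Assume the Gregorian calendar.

Tuesday

Doomsday rule: the anchor day for the 1700s is Sunday. For year 14: 14÷12 = 1 r 2, and 2÷4 = 0, so 1+2+0 = 3.
Sunday + 3 ≡ Wednesday — that's 1714's doomsday.
In September the doomsday date is Sep 5.
Sep 18 is 13 days after Sep 5; 13 mod 7 = 6, so Wednesday + 6 = Tuesday.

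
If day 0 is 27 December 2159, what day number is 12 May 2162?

Dec 27, 2159 → Dec 27, 2160: 366 days (Feb 29, 2160 is in that span).
Dec 27, 2160 → Dec 27, 2161: 365 days.
Dec 27, 2161 → Jan 27, 2162: 31 days (December has 31).
Jan 27, 2162 → Feb 27, 2162: 31 days (January has 31).
Feb 27, 2162 → Mar 27, 2162: 28 days (February has 28).
Mar 27, 2162 → Apr 27, 2162: 31 days (March has 31).
Apr 27, 2162 → May 12, 2162: 15 days.
Total: 867 days.

867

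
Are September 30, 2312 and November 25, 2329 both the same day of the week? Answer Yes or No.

From Sep 30, 2312 to Nov 25, 2329 is 6265 days.
6265 mod 7 = 0, so they are the same weekday.
(Sep 30, 2312 is a Monday; Nov 25, 2329 is a Monday.)

Yes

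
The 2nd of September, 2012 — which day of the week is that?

Sunday

Doomsday rule: the anchor day for the 2000s is Tuesday. For year 12: 12÷12 = 1 r 0, and 0÷4 = 0, so 1+0+0 = 1.
Tuesday + 1 ≡ Wednesday — that's 2012's doomsday.
In September the doomsday date is Sep 5.
Sep 2 is 3 days before Sep 5; 3 mod 7 = 3, so Wednesday − 3 = Sunday.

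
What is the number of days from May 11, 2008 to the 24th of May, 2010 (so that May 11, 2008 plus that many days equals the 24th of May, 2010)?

743

May 11, 2008 → May 11, 2009: 365 days.
May 11, 2009 → Jun 11, 2009: 31 days (May has 31).
Jun 11, 2009 → Jul 11, 2009: 30 days (June has 30).
Jul 11, 2009 → Aug 11, 2009: 31 days (July has 31).
Aug 11, 2009 → Sep 11, 2009: 31 days (August has 31).
Sep 11, 2009 → Oct 11, 2009: 30 days (September has 30).
Oct 11, 2009 → Nov 11, 2009: 31 days (October has 31).
Nov 11, 2009 → Dec 11, 2009: 30 days (November has 30).
Dec 11, 2009 → Jan 11, 2010: 31 days (December has 31).
Jan 11, 2010 → Feb 11, 2010: 31 days (January has 31).
Feb 11, 2010 → Mar 11, 2010: 28 days (February has 28).
Mar 11, 2010 → Apr 11, 2010: 31 days (March has 31).
Apr 11, 2010 → May 11, 2010: 30 days (April has 30).
May 11, 2010 → May 24, 2010: 13 days.
Total: 743 days.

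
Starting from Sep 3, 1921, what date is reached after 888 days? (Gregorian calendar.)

+365 (one year) → Sep 3, 1922 (523 left).
+365 (one year) → Sep 3, 1923 (158 left).
Sep has 30 days: +28 → Oct 1, 1923 (130 left).
Oct has 31 days: +31 → Nov 1, 1923 (99 left).
Nov has 30 days: +30 → Dec 1, 1923 (69 left).
Dec has 31 days: +31 → Jan 1, 1924 (38 left).
Jan has 31 days: +31 → Feb 1, 1924 (7 left).
+7 → Feb 8, 1924.

February 8, 1924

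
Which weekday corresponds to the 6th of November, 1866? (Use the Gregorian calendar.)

Doomsday rule: the anchor day for the 1800s is Friday. For year 66: 66÷12 = 5 r 6, and 6÷4 = 1, so 5+6+1 = 12.
Friday + 12 ≡ Wednesday — that's 1866's doomsday.
In November the doomsday date is Nov 7.
Nov 6 is 1 day before Nov 7; 1 mod 7 = 1, so Wednesday − 1 = Tuesday.

Tuesday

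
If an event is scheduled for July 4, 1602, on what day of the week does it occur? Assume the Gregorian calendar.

Doomsday rule: the anchor day for the 1600s is Tuesday. For year 02: 2÷12 = 0 r 2, and 2÷4 = 0, so 0+2+0 = 2.
Tuesday + 2 ≡ Thursday — that's 1602's doomsday.
In July the doomsday date is Jul 11.
Jul 4 is 7 days before Jul 11; 7 mod 7 = 0, so Thursday − 0 = Thursday.

Thursday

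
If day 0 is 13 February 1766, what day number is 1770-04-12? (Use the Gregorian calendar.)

Feb 13, 1766 → Feb 13, 1767: 365 days.
Feb 13, 1767 → Feb 13, 1768: 365 days.
Feb 13, 1768 → Feb 13, 1769: 366 days (Feb 29, 1768 is in that span).
Feb 13, 1769 → Feb 13, 1770: 365 days.
Feb 13, 1770 → Mar 13, 1770: 28 days (February has 28).
Mar 13, 1770 → Apr 12, 1770: 30 days.
Total: 1519 days.

1519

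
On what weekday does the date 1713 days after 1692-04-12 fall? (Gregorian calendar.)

Thursday

Apr 12, 1692 is a Saturday.
1713 mod 7 = 5, so 1713 days after a Saturday is Saturday + 5 = Thursday.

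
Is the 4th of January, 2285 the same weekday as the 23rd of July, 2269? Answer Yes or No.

From Jul 23, 2269 to Jan 4, 2285 is 5644 days.
5644 mod 7 = 2, so they are different weekdays.
(Jul 23, 2269 is a Friday; Jan 4, 2285 is a Sunday.)

No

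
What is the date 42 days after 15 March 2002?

Mar has 31 days: +17 → Apr 1, 2002 (25 left).
+25 → Apr 26, 2002.

April 26, 2002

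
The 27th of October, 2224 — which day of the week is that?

Doomsday rule: the anchor day for the 2200s is Friday. For year 24: 24÷12 = 2 r 0, and 0÷4 = 0, so 2+0+0 = 2.
Friday + 2 ≡ Sunday — that's 2224's doomsday.
In October the doomsday date is Oct 10.
Oct 27 is 17 days after Oct 10; 17 mod 7 = 3, so Sunday + 3 = Wednesday.

Wednesday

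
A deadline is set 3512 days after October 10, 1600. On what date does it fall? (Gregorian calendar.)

May 23, 1610

+365 (one year) → Oct 10, 1601 (3147 left).
+365 (one year) → Oct 10, 1602 (2782 left).
+365 (one year) → Oct 10, 1603 (2417 left).
+366 (one year; includes Feb 29, 1604) → Oct 10, 1604 (2051 left).
+365 (one year) → Oct 10, 1605 (1686 left).
+365 (one year) → Oct 10, 1606 (1321 left).
+365 (one year) → Oct 10, 1607 (956 left).
+366 (one year; includes Feb 29, 1608) → Oct 10, 1608 (590 left).
+365 (one year) → Oct 10, 1609 (225 left).
Oct has 31 days: +22 → Nov 1, 1609 (203 left).
Nov has 30 days: +30 → Dec 1, 1609 (173 left).
Dec has 31 days: +31 → Jan 1, 1610 (142 left).
Jan has 31 days: +31 → Feb 1, 1610 (111 left).
Feb has 28 days: +28 → Mar 1, 1610 (83 left).
Mar has 31 days: +31 → Apr 1, 1610 (52 left).
Apr has 30 days: +30 → May 1, 1610 (22 left).
+22 → May 23, 1610.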